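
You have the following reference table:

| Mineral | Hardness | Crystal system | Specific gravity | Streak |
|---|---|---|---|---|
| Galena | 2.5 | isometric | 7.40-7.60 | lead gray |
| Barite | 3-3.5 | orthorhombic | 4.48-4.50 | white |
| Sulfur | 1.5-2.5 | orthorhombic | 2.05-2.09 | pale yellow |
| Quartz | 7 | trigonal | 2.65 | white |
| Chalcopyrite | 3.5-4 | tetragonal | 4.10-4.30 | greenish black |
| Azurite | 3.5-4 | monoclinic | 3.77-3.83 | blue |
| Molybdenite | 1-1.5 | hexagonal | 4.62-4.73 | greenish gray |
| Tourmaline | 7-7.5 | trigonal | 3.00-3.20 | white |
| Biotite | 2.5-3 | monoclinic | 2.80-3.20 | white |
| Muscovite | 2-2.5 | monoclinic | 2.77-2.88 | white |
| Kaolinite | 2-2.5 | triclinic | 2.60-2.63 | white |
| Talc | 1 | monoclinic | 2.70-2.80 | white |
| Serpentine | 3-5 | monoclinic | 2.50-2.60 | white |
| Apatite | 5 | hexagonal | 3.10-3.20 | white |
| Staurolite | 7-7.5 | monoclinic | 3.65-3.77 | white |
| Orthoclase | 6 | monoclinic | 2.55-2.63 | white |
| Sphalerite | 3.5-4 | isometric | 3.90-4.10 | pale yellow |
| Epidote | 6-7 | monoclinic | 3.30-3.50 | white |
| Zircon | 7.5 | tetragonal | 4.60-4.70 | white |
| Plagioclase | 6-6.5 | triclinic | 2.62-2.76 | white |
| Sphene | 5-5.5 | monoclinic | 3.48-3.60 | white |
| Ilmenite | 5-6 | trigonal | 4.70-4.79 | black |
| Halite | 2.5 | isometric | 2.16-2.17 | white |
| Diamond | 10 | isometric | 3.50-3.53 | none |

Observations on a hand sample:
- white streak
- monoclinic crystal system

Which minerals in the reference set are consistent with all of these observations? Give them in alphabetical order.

Biotite, Epidote, Muscovite, Orthoclase, Serpentine, Sphene, Staurolite, Talc

White streak — leaves Barite, Quartz, Tourmaline, Biotite, Muscovite, Kaolinite, Talc, Serpentine, Apatite, Staurolite, Orthoclase, Epidote, Zircon, Plagioclase, Sphene, Halite.
Monoclinic crystal system — leaves Biotite, Muscovite, Talc, Serpentine, Staurolite, Orthoclase, Epidote, Sphene.
Consistent with every observation: Biotite, Epidote, Muscovite, Orthoclase, Serpentine, Sphene, Staurolite, Talc.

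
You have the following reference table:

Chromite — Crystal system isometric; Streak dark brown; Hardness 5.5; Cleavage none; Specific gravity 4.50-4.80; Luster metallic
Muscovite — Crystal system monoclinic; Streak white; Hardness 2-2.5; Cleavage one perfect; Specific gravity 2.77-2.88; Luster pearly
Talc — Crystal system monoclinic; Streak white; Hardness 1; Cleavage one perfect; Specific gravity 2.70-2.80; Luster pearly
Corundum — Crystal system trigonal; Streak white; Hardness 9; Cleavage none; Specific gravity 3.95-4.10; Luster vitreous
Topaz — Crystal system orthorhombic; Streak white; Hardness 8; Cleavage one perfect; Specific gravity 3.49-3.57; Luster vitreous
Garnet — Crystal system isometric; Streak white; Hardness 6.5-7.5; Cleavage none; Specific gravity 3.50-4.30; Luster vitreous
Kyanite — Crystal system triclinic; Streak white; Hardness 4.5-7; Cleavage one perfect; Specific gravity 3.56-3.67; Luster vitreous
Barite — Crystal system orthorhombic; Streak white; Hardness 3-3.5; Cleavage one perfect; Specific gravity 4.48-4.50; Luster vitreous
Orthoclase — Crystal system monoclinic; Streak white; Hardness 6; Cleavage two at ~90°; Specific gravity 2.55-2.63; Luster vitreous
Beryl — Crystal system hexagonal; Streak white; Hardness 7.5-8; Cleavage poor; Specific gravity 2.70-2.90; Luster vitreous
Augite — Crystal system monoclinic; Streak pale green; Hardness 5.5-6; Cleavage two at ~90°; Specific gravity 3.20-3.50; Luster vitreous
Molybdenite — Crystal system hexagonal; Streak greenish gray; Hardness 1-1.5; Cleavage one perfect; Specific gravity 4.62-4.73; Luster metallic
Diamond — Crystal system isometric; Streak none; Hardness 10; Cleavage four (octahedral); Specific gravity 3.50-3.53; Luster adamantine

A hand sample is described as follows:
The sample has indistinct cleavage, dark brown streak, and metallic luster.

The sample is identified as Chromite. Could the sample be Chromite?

Indistinct cleavage — Chromite has cleavage none; which does not match.
Dark brown streak — matches Chromite (dark brown streak).
Metallic luster — matches Chromite (metallic luster).
The cleavage observation rules out Chromite.

Inconsistent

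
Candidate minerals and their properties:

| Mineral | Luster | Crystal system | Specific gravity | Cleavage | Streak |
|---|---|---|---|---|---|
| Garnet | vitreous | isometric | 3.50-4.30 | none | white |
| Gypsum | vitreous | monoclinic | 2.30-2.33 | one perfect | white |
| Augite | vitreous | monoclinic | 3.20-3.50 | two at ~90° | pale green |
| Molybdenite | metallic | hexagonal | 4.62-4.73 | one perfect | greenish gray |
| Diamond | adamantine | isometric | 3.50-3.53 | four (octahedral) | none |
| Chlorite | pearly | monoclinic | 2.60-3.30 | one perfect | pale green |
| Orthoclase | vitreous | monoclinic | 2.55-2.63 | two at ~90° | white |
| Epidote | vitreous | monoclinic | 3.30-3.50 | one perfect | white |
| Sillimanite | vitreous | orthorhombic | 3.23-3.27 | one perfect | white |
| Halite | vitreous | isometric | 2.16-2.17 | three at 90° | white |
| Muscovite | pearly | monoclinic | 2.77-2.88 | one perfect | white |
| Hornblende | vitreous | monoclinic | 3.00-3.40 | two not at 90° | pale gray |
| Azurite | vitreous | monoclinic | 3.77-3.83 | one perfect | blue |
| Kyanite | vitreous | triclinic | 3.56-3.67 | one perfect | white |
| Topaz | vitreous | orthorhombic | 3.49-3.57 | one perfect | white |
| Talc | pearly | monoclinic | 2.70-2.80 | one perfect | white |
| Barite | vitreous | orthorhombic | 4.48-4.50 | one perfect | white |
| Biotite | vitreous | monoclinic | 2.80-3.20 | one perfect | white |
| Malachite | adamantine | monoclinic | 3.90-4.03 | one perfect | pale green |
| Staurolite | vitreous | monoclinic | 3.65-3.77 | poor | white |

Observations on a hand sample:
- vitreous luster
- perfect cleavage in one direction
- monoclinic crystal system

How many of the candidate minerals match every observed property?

Vitreous luster is inconsistent with Molybdenite, Diamond, Chlorite, Muscovite, Talc, Malachite.
Perfect cleavage in one direction excludes Garnet, Augite, Orthoclase, Halite, Hornblende, Staurolite.
Monoclinic crystal system rules out Sillimanite, Kyanite, Topaz, Barite.
Remaining candidates: Azurite, Biotite, Epidote, Gypsum.
That is 4 minerals.

4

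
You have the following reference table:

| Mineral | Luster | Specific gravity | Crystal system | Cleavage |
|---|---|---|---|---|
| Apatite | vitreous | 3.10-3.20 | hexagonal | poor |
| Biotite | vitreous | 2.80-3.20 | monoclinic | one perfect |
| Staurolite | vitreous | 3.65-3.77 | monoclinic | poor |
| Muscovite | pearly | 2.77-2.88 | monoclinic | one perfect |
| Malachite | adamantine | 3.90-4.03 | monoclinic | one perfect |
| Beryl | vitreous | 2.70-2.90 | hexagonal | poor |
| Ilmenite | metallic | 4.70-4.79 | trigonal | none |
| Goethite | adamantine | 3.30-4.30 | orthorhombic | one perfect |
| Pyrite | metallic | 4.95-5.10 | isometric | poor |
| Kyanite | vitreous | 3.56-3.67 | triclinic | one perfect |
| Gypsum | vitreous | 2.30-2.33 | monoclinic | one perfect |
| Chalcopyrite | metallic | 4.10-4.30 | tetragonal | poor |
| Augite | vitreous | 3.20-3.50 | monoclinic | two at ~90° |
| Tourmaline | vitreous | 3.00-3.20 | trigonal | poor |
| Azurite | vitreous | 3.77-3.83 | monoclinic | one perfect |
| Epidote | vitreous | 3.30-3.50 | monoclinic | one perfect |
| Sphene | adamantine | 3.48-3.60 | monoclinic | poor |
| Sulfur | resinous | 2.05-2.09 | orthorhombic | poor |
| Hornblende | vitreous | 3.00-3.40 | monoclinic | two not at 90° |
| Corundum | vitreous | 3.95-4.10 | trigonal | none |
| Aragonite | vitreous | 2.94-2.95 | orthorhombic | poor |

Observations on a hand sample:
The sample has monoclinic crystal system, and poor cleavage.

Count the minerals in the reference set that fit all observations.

2

Monoclinic crystal system — narrows the field to Biotite, Staurolite, Muscovite, Malachite, Gypsum, Augite, Azurite, Epidote, Sphene, Hornblende.
Poor cleavage — only Staurolite, Sphene remain.
Remaining candidates: Sphene, Staurolite.
That is 2 minerals.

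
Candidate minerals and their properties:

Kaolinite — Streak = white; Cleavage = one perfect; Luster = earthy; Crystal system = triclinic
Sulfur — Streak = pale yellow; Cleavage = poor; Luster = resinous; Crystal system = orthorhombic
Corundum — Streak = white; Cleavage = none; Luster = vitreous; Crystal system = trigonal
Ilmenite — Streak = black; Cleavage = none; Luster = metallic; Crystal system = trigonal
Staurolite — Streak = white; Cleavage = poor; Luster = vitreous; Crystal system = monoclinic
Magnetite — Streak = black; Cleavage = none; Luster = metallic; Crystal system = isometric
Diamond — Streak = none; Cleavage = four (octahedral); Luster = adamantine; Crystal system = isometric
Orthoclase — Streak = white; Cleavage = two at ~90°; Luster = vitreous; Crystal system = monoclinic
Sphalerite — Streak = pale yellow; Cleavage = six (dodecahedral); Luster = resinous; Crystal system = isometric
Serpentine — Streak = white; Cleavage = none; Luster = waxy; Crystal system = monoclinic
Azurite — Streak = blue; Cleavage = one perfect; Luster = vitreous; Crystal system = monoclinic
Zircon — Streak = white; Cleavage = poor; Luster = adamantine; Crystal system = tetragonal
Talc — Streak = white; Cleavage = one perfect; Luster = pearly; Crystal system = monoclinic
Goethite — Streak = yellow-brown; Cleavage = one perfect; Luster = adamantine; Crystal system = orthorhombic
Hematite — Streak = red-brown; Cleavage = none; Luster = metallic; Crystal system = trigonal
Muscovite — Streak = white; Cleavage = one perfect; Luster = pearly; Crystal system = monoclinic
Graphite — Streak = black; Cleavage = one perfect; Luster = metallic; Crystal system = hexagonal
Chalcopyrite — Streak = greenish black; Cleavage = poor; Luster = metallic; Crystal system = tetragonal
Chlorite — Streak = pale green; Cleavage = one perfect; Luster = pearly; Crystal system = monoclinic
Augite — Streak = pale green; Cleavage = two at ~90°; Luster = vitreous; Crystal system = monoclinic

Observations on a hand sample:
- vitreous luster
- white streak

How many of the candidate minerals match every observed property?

3

Vitreous luster — leaves Corundum, Staurolite, Orthoclase, Azurite, Augite.
White streak excludes Azurite, Augite.
The minerals that satisfy all observations are Corundum, Orthoclase, Staurolite.
That is 3 minerals.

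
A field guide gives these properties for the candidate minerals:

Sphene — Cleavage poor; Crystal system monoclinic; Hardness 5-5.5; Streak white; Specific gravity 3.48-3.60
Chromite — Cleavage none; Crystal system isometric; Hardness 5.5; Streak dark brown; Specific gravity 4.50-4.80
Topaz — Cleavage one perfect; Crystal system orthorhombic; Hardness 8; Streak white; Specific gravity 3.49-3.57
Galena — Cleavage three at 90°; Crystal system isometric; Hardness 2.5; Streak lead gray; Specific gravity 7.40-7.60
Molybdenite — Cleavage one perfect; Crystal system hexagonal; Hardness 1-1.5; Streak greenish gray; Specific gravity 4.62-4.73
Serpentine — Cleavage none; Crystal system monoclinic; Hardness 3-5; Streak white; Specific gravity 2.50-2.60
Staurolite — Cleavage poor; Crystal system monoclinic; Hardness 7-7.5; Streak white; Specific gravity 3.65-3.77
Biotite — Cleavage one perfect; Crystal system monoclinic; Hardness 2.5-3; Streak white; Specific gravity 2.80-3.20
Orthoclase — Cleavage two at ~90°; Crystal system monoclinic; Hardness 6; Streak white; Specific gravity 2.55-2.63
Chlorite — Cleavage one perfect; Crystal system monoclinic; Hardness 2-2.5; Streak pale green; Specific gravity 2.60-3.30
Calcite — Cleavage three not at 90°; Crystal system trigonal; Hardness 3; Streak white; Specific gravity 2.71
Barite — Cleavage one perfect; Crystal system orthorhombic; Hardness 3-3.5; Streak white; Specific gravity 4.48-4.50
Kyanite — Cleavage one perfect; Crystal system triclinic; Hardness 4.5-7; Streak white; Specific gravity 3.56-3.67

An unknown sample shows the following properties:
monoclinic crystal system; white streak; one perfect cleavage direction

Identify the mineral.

Monoclinic crystal system: Sphene, Serpentine, Staurolite, Biotite, Orthoclase, Chlorite remain.
White streak eliminates Chlorite.
One perfect cleavage direction: Biotite remains.
The only mineral consistent with every observation is Biotite.

Biotite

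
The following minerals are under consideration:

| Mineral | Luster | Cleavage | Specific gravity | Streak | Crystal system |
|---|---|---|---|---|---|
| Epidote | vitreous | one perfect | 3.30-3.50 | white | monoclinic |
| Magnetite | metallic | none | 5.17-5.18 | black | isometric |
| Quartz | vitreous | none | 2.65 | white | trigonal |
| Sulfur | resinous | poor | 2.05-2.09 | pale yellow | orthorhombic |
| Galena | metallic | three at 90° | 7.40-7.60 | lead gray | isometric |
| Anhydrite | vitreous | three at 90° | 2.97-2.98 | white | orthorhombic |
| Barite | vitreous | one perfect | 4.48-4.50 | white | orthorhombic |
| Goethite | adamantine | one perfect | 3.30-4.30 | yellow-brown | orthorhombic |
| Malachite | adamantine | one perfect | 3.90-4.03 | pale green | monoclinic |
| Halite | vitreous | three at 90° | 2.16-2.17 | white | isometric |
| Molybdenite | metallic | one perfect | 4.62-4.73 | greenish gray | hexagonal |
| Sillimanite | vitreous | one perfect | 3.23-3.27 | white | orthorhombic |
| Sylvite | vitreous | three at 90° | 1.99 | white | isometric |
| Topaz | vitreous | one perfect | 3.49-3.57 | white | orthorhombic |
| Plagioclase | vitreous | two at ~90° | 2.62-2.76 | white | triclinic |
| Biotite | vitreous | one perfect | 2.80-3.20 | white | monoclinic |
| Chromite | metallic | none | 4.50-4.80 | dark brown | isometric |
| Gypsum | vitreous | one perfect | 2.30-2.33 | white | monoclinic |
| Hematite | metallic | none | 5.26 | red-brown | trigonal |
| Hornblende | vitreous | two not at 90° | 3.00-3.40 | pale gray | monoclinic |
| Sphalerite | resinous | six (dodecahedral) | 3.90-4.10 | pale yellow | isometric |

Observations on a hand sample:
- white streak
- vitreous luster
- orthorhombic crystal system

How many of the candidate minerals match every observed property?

4

White streak: only Epidote, Quartz, Anhydrite, Barite, Halite, Sillimanite, Sylvite, Topaz, Plagioclase, Biotite, Gypsum remain.
Vitreous luster: all remaining candidates fit.
Orthorhombic crystal system: Anhydrite, Barite, Sillimanite, Topaz remain.
The minerals that satisfy all observations are Anhydrite, Barite, Sillimanite, Topaz.
That is 4 minerals.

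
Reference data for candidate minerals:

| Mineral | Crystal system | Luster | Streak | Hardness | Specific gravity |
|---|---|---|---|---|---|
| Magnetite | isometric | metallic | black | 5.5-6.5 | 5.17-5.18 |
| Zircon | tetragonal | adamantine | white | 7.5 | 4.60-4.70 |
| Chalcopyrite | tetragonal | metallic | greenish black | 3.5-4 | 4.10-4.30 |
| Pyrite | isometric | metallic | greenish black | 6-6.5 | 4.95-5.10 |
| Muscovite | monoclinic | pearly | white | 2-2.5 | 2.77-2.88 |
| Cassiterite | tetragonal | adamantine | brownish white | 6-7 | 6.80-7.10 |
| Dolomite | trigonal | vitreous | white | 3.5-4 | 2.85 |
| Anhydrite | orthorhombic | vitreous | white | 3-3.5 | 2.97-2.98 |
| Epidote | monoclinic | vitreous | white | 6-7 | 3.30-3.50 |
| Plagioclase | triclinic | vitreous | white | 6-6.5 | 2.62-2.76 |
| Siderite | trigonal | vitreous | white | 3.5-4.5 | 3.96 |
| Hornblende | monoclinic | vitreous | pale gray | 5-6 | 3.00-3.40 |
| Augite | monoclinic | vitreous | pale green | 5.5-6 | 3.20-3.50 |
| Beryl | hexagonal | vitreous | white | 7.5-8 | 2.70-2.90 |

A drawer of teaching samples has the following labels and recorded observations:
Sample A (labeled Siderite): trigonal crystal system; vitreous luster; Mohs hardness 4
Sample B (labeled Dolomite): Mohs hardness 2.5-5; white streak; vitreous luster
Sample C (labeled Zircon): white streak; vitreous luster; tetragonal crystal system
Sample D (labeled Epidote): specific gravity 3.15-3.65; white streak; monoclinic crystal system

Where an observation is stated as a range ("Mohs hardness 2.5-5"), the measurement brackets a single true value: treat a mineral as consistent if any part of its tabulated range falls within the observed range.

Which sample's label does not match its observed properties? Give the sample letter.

Sample A: nothing contradicts Siderite.
Sample B: nothing contradicts Dolomite.
Sample C: vitreous luster is outside the reference for Zircon (adamantine luster) — mislabeled.
Sample D: nothing contradicts Epidote.
Sample C is the mislabeled one.

C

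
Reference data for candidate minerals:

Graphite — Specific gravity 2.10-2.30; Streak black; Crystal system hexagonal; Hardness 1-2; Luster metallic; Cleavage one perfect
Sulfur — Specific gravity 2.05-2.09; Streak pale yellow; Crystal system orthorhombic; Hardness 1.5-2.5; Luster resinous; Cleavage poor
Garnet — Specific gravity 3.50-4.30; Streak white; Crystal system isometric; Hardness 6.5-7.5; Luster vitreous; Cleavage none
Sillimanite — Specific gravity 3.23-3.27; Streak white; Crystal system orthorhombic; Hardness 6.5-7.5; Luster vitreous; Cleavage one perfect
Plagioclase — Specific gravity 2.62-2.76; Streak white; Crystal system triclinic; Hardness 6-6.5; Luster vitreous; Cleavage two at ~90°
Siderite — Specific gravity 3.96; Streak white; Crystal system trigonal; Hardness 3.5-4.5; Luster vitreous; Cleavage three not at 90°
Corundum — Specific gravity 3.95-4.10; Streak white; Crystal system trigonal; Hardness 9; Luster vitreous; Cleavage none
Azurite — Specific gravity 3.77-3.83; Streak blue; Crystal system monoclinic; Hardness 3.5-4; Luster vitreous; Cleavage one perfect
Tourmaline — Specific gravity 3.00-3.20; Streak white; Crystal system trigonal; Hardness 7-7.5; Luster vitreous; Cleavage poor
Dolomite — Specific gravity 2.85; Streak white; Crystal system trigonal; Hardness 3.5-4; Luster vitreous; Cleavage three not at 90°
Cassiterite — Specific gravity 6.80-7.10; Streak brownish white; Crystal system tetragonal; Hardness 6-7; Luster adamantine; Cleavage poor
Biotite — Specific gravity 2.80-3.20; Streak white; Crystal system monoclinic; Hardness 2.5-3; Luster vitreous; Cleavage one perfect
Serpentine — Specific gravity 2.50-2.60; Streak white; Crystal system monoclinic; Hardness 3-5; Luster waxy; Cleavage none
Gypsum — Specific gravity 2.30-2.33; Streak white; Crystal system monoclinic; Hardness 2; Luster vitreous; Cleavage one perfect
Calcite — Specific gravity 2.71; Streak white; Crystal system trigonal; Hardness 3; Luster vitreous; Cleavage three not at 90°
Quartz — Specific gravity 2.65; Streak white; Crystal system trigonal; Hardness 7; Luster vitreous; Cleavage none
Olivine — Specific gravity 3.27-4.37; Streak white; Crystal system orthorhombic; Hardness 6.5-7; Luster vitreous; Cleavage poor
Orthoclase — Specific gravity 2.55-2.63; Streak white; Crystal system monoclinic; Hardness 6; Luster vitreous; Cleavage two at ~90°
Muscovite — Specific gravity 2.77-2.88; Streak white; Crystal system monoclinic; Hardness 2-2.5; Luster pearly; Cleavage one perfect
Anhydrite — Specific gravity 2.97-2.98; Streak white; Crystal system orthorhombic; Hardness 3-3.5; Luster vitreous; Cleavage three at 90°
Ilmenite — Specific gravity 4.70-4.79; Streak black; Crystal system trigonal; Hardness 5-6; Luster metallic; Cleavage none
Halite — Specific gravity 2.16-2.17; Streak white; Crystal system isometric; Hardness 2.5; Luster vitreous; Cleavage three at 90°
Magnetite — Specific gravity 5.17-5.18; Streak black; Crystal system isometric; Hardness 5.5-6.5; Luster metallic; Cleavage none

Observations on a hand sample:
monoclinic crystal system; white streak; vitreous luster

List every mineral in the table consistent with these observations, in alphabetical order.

Biotite, Gypsum, Orthoclase

Monoclinic crystal system — narrows the field to Azurite, Biotite, Serpentine, Gypsum, Orthoclase, Muscovite.
White streak excludes Azurite.
Vitreous luster rules out Serpentine, Muscovite.
The minerals that satisfy all observations are Biotite, Gypsum, Orthoclase.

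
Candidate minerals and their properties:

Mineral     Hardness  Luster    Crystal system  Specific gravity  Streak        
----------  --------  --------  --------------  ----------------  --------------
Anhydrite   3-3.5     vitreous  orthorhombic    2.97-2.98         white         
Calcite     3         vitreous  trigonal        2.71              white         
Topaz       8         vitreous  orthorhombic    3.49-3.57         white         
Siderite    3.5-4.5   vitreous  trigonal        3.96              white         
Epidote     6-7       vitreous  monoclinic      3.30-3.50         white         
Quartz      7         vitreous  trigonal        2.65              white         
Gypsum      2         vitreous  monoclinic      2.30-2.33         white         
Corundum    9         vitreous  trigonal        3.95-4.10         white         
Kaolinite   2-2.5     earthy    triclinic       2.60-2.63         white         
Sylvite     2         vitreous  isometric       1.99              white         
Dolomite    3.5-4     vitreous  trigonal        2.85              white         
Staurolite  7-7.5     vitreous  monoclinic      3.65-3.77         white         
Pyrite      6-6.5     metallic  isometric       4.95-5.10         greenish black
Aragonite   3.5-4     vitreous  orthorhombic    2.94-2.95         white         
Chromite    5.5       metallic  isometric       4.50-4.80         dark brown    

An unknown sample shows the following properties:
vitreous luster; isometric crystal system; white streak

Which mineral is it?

Sylvite

Vitreous luster eliminates Kaolinite, Pyrite, Chromite.
Isometric crystal system: leaves Sylvite.
White streak: all remaining candidates fit.
Sylvite is the sole remaining match.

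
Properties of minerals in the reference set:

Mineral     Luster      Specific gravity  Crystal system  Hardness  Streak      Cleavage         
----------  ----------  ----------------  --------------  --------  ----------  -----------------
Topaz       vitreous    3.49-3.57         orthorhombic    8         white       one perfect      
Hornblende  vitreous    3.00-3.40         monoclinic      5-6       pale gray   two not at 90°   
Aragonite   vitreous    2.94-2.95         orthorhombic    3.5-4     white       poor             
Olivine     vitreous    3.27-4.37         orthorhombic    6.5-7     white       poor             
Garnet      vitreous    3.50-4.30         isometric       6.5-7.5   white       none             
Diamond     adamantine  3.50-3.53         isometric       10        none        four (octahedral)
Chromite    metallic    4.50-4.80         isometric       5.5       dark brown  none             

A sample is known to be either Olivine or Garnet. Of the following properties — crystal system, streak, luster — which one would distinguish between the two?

Crystal system: Olivine orthorhombic, Garnet isometric — distinct.
Streak: both white — shared.
Luster: both vitreous — shared.
Of the listed properties, crystal system is the one that separates them.

crystal system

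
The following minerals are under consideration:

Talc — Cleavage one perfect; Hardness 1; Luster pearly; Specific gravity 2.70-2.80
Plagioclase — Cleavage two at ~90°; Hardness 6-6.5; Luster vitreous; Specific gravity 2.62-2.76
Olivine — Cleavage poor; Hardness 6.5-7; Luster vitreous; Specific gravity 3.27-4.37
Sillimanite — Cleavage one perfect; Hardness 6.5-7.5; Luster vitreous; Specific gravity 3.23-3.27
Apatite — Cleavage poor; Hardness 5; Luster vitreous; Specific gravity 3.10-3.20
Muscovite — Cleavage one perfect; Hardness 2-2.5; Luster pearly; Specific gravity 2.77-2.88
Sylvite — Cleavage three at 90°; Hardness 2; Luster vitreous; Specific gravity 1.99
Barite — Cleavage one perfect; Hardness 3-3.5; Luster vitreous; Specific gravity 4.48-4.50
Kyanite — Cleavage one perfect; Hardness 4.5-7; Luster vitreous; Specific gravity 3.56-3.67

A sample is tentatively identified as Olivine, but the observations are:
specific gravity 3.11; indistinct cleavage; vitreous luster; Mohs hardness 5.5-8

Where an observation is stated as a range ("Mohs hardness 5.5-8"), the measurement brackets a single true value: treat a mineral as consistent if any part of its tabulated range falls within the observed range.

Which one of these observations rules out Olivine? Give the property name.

specific gravity

Specific gravity 3.11: Olivine has SG 3.27-4.37 — inconsistent.
Indistinct cleavage: Olivine has cleavage poor — consistent.
Vitreous luster: Olivine has vitreous luster — consistent.
Mohs hardness 5.5-8: Olivine has hardness 6.5-7 — consistent.
Only the specific gravity is inconsistent.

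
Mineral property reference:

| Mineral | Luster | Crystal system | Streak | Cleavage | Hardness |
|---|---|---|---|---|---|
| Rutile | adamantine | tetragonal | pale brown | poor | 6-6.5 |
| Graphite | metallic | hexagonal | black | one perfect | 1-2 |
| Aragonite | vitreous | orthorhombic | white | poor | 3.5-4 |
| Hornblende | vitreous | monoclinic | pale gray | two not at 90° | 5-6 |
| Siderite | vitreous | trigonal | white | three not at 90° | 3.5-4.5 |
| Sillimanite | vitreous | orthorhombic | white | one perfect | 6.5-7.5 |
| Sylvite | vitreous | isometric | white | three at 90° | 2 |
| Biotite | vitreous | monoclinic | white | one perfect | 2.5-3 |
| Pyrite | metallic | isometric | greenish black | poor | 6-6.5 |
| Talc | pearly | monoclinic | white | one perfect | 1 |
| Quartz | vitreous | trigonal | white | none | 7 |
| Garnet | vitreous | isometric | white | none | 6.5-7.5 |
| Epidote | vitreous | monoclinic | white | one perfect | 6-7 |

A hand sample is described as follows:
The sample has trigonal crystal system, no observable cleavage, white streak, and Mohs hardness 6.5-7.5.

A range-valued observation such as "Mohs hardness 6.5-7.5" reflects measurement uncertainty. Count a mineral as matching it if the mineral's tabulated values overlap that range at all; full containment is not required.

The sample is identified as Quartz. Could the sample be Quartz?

Trigonal crystal system — agrees with Quartz (trigonal system).
No observable cleavage — agrees with Quartz (cleavage none).
White streak — agrees with Quartz (white streak).
Mohs hardness 6.5-7.5 — agrees with Quartz (hardness 7).
Every observed property is compatible with the reference values for Quartz.

Yes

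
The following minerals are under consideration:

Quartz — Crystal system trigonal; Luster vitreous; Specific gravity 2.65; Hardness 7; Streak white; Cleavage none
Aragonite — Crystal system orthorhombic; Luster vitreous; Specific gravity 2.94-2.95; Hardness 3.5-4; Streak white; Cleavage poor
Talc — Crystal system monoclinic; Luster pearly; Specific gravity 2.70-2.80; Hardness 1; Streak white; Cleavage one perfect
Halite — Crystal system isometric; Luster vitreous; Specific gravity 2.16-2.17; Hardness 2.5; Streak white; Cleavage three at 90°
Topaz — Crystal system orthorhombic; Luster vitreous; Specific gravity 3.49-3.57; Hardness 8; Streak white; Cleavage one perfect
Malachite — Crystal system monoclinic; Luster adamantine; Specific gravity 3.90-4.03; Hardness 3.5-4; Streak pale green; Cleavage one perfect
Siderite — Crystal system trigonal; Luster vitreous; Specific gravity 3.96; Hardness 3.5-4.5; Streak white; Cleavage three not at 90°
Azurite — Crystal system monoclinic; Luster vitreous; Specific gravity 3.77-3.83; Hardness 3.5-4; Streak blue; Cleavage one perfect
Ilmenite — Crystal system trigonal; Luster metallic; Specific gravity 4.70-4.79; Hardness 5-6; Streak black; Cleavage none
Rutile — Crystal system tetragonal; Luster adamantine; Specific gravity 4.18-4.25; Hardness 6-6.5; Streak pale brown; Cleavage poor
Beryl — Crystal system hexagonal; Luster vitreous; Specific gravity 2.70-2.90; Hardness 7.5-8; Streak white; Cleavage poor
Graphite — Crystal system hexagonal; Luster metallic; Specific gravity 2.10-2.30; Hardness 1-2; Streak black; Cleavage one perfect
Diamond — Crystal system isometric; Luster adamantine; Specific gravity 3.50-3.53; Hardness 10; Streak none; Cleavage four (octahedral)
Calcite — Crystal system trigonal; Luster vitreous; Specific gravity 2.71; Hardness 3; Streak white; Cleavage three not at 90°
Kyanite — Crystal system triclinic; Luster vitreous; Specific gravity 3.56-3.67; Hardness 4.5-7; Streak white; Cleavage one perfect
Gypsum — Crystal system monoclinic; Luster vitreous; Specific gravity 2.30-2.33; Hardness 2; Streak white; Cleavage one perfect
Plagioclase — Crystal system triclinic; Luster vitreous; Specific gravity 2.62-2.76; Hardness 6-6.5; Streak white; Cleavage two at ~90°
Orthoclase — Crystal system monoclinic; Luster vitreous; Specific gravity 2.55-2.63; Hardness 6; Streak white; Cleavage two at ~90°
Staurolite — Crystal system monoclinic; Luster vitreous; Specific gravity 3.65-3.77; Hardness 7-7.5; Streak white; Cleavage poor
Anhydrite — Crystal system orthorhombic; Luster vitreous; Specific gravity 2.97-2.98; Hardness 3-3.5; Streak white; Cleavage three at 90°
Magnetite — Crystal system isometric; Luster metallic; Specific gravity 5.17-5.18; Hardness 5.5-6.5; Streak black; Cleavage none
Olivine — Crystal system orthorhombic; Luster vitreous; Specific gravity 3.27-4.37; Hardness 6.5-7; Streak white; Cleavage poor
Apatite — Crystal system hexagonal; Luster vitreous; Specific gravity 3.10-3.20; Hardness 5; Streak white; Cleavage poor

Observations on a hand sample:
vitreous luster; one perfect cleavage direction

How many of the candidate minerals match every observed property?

4

Vitreous luster — narrows the field to Quartz, Aragonite, Halite, Topaz, Siderite, Azurite, Beryl, Calcite, Kyanite, Gypsum, Plagioclase, Orthoclase, Staurolite, Anhydrite, Olivine, Apatite.
One perfect cleavage direction — narrows the field to Topaz, Azurite, Kyanite, Gypsum.
Consistent with every observation: Azurite, Gypsum, Kyanite, Topaz.
That is 4 minerals.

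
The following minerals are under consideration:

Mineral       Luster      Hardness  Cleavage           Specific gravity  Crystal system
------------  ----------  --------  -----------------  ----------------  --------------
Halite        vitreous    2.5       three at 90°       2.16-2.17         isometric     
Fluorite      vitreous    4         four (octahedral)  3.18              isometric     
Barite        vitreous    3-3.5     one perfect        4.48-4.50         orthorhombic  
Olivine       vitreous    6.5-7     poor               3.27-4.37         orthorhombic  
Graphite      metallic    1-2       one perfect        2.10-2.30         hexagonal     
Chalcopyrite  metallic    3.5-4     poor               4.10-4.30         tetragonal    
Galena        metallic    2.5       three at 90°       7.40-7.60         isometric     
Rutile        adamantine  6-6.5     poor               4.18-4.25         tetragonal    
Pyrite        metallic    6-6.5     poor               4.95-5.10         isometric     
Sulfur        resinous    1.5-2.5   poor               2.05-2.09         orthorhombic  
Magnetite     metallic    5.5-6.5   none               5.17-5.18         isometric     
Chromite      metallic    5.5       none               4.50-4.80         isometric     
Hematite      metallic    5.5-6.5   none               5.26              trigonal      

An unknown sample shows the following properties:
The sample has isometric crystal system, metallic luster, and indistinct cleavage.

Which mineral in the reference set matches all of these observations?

Pyrite

Isometric crystal system: leaves Halite, Fluorite, Galena, Pyrite, Magnetite, Chromite.
Metallic luster eliminates Halite, Fluorite.
Indistinct cleavage: Pyrite remains.
Pyrite is the sole remaining match.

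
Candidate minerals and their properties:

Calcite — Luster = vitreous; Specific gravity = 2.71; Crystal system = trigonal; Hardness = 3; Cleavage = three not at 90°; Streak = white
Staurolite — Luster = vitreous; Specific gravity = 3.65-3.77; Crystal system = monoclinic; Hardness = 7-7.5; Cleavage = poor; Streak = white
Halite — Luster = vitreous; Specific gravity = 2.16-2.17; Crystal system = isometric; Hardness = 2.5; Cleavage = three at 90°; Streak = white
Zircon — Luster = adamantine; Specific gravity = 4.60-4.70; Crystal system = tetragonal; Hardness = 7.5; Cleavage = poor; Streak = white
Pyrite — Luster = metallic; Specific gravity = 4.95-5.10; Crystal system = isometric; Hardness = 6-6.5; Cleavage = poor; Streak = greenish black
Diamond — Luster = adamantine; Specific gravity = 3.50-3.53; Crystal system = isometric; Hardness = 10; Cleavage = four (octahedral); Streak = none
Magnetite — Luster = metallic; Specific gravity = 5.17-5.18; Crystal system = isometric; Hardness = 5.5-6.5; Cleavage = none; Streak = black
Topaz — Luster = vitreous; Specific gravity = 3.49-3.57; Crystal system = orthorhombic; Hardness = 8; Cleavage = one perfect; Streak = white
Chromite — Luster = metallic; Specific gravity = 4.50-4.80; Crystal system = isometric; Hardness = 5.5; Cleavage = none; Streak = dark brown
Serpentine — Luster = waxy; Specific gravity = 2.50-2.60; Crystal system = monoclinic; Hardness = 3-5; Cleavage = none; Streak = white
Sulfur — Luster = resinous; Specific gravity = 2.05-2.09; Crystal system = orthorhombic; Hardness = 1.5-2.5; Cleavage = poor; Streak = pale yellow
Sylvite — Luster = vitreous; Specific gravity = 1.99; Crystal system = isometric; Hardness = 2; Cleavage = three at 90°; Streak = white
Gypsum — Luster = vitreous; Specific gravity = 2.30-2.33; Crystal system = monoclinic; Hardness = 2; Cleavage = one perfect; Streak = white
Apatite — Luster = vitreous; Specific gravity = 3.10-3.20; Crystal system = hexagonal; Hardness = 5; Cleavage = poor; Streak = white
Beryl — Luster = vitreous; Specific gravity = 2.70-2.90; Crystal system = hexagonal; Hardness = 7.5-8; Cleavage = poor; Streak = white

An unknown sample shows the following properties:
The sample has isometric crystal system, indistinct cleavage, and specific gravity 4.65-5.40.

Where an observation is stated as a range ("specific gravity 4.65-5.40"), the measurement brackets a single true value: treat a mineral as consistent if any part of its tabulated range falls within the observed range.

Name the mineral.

Pyrite

Isometric crystal system — leaves Halite, Pyrite, Diamond, Magnetite, Chromite, Sylvite.
Indistinct cleavage — only Pyrite remains.
Specific gravity 4.65-5.40 — consistent with all remaining minerals.
The only mineral consistent with every observation is Pyrite.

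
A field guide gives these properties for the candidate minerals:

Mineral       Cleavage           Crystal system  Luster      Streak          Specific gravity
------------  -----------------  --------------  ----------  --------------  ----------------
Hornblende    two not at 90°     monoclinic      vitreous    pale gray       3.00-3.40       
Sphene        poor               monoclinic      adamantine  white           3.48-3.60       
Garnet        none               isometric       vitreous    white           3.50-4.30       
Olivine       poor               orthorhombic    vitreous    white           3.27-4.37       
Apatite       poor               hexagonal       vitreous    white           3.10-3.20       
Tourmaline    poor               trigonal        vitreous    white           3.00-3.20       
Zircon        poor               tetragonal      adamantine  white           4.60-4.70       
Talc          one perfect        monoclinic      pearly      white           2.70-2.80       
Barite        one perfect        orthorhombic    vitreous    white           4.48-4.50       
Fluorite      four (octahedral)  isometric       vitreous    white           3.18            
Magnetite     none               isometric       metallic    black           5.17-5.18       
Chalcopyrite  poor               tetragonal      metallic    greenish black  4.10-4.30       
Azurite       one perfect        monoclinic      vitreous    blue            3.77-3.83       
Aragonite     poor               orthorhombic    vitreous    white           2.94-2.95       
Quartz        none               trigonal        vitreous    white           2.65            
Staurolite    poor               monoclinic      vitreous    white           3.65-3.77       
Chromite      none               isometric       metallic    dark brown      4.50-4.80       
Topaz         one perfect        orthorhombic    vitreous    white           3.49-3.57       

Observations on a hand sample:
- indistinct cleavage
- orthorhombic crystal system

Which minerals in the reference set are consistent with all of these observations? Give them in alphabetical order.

Indistinct cleavage — only Sphene, Olivine, Apatite, Tourmaline, Zircon, Chalcopyrite, Aragonite, Staurolite remain.
Orthorhombic crystal system — only Olivine, Aragonite remain.
Remaining candidates: Aragonite, Olivine.

Aragonite, Olivine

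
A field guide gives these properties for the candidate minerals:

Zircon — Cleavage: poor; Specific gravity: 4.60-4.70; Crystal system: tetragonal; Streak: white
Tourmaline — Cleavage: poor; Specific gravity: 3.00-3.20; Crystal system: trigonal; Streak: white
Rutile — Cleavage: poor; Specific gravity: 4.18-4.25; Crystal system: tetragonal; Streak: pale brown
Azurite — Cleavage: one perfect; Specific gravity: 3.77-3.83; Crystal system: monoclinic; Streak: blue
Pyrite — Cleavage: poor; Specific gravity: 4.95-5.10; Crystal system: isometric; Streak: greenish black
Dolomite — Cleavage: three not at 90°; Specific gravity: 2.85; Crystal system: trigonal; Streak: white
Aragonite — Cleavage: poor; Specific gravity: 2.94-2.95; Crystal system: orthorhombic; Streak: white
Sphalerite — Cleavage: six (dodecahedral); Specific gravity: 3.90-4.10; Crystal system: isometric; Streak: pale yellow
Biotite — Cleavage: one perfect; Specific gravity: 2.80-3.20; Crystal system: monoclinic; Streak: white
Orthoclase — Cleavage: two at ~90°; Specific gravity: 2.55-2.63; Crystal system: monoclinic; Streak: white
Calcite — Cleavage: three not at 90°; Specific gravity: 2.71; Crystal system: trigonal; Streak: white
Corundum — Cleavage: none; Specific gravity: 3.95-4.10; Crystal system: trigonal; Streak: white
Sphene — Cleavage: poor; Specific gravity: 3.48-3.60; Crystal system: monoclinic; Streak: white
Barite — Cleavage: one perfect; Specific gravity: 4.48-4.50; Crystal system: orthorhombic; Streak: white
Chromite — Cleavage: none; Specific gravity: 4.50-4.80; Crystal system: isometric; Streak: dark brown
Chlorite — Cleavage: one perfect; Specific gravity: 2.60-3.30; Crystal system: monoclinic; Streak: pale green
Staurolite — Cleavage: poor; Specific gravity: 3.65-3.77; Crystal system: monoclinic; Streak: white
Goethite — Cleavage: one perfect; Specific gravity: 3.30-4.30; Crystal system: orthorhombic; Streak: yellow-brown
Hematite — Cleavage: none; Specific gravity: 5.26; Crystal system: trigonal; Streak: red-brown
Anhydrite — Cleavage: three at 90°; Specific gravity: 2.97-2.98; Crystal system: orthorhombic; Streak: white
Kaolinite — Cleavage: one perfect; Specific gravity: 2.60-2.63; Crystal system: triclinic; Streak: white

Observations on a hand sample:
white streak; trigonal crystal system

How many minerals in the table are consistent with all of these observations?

4

White streak — only Zircon, Tourmaline, Dolomite, Aragonite, Biotite, Orthoclase, Calcite, Corundum, Sphene, Barite, Staurolite, Anhydrite, Kaolinite remain.
Trigonal crystal system — narrows the field to Tourmaline, Dolomite, Calcite, Corundum.
Consistent with every observation: Calcite, Corundum, Dolomite, Tourmaline.
That is 4 minerals.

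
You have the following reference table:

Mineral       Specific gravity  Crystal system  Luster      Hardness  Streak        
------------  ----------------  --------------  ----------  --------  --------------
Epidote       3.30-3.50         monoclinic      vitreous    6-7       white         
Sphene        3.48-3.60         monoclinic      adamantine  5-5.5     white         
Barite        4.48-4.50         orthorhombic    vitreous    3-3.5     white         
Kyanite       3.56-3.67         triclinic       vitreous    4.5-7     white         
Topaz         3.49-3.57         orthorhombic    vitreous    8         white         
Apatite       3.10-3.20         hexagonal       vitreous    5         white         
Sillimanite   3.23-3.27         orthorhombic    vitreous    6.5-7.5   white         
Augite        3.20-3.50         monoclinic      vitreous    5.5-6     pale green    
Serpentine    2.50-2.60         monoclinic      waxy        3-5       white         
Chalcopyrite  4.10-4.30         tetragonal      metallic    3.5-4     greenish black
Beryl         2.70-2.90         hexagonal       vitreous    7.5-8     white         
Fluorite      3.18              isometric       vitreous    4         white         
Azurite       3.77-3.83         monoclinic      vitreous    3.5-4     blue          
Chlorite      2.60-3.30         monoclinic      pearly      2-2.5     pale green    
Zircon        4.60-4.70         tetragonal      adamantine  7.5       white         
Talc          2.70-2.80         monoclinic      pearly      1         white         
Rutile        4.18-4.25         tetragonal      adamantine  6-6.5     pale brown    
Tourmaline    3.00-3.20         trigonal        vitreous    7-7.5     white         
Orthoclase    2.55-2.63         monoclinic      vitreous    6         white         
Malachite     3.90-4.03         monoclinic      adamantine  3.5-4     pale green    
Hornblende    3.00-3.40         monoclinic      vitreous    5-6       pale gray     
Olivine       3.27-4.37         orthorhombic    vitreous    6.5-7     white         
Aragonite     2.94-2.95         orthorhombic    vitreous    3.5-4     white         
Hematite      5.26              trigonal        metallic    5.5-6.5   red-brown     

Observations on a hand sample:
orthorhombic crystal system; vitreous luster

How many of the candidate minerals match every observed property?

5

Orthorhombic crystal system — only Barite, Topaz, Sillimanite, Olivine, Aragonite remain.
Vitreous luster — no further eliminations.
Consistent with every observation: Aragonite, Barite, Olivine, Sillimanite, Topaz.
That is 5 minerals.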